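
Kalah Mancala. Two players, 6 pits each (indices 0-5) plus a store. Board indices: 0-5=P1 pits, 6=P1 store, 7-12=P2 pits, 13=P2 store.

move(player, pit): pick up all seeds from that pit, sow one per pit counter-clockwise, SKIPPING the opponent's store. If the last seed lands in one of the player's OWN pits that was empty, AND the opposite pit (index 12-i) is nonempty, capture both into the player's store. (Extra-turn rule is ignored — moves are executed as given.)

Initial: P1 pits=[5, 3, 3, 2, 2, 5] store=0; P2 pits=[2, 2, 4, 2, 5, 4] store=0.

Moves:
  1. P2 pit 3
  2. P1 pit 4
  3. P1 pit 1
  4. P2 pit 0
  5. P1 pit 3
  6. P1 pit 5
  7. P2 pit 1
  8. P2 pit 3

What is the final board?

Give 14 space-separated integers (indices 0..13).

Move 1: P2 pit3 -> P1=[5,3,3,2,2,5](0) P2=[2,2,4,0,6,5](0)
Move 2: P1 pit4 -> P1=[5,3,3,2,0,6](1) P2=[2,2,4,0,6,5](0)
Move 3: P1 pit1 -> P1=[5,0,4,3,0,6](4) P2=[2,0,4,0,6,5](0)
Move 4: P2 pit0 -> P1=[5,0,4,3,0,6](4) P2=[0,1,5,0,6,5](0)
Move 5: P1 pit3 -> P1=[5,0,4,0,1,7](5) P2=[0,1,5,0,6,5](0)
Move 6: P1 pit5 -> P1=[5,0,4,0,1,0](6) P2=[1,2,6,1,7,6](0)
Move 7: P2 pit1 -> P1=[5,0,4,0,1,0](6) P2=[1,0,7,2,7,6](0)
Move 8: P2 pit3 -> P1=[5,0,4,0,1,0](6) P2=[1,0,7,0,8,7](0)

Answer: 5 0 4 0 1 0 6 1 0 7 0 8 7 0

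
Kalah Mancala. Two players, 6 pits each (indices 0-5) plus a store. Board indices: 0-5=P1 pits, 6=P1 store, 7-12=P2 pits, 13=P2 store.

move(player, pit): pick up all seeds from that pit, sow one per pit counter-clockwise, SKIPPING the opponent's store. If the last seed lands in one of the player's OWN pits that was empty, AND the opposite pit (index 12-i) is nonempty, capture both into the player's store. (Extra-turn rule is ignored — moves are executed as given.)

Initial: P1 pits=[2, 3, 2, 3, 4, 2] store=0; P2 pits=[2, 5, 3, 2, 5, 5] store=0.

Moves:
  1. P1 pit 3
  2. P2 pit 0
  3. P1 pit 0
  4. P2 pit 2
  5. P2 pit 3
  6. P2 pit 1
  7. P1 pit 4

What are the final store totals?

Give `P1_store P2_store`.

Answer: 2 3

Derivation:
Move 1: P1 pit3 -> P1=[2,3,2,0,5,3](1) P2=[2,5,3,2,5,5](0)
Move 2: P2 pit0 -> P1=[2,3,2,0,5,3](1) P2=[0,6,4,2,5,5](0)
Move 3: P1 pit0 -> P1=[0,4,3,0,5,3](1) P2=[0,6,4,2,5,5](0)
Move 4: P2 pit2 -> P1=[0,4,3,0,5,3](1) P2=[0,6,0,3,6,6](1)
Move 5: P2 pit3 -> P1=[0,4,3,0,5,3](1) P2=[0,6,0,0,7,7](2)
Move 6: P2 pit1 -> P1=[1,4,3,0,5,3](1) P2=[0,0,1,1,8,8](3)
Move 7: P1 pit4 -> P1=[1,4,3,0,0,4](2) P2=[1,1,2,1,8,8](3)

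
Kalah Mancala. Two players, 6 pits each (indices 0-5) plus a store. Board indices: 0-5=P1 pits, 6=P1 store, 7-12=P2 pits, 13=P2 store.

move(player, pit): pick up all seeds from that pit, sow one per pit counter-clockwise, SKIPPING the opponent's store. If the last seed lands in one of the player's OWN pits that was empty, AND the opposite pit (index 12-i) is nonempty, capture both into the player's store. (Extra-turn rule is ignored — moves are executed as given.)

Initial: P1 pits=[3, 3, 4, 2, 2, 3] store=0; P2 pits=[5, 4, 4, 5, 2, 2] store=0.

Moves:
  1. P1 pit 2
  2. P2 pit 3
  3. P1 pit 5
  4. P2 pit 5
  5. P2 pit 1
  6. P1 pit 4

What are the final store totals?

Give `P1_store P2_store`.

Move 1: P1 pit2 -> P1=[3,3,0,3,3,4](1) P2=[5,4,4,5,2,2](0)
Move 2: P2 pit3 -> P1=[4,4,0,3,3,4](1) P2=[5,4,4,0,3,3](1)
Move 3: P1 pit5 -> P1=[4,4,0,3,3,0](2) P2=[6,5,5,0,3,3](1)
Move 4: P2 pit5 -> P1=[5,5,0,3,3,0](2) P2=[6,5,5,0,3,0](2)
Move 5: P2 pit1 -> P1=[5,5,0,3,3,0](2) P2=[6,0,6,1,4,1](3)
Move 6: P1 pit4 -> P1=[5,5,0,3,0,1](3) P2=[7,0,6,1,4,1](3)

Answer: 3 3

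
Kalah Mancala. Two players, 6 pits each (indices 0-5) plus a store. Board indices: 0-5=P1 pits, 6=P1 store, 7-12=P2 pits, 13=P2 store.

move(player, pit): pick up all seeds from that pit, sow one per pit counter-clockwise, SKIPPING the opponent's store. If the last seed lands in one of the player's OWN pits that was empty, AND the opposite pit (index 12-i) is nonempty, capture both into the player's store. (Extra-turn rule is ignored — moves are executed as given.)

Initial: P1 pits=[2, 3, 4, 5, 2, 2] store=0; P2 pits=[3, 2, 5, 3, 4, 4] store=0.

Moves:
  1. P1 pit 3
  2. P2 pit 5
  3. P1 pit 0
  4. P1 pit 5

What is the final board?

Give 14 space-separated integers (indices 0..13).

Move 1: P1 pit3 -> P1=[2,3,4,0,3,3](1) P2=[4,3,5,3,4,4](0)
Move 2: P2 pit5 -> P1=[3,4,5,0,3,3](1) P2=[4,3,5,3,4,0](1)
Move 3: P1 pit0 -> P1=[0,5,6,0,3,3](7) P2=[4,3,0,3,4,0](1)
Move 4: P1 pit5 -> P1=[0,5,6,0,3,0](8) P2=[5,4,0,3,4,0](1)

Answer: 0 5 6 0 3 0 8 5 4 0 3 4 0 1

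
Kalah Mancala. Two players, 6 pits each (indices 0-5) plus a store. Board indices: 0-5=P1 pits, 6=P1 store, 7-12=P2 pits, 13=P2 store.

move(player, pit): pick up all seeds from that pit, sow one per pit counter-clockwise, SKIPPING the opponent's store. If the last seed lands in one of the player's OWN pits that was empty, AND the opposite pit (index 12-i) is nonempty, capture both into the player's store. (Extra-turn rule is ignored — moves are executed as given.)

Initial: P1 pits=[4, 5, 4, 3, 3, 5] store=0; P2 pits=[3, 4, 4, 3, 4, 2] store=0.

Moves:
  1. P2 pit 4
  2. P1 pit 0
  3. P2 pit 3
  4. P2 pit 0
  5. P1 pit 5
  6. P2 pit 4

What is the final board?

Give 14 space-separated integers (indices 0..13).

Move 1: P2 pit4 -> P1=[5,6,4,3,3,5](0) P2=[3,4,4,3,0,3](1)
Move 2: P1 pit0 -> P1=[0,7,5,4,4,6](0) P2=[3,4,4,3,0,3](1)
Move 3: P2 pit3 -> P1=[0,7,5,4,4,6](0) P2=[3,4,4,0,1,4](2)
Move 4: P2 pit0 -> P1=[0,7,0,4,4,6](0) P2=[0,5,5,0,1,4](8)
Move 5: P1 pit5 -> P1=[0,7,0,4,4,0](1) P2=[1,6,6,1,2,4](8)
Move 6: P2 pit4 -> P1=[0,7,0,4,4,0](1) P2=[1,6,6,1,0,5](9)

Answer: 0 7 0 4 4 0 1 1 6 6 1 0 5 9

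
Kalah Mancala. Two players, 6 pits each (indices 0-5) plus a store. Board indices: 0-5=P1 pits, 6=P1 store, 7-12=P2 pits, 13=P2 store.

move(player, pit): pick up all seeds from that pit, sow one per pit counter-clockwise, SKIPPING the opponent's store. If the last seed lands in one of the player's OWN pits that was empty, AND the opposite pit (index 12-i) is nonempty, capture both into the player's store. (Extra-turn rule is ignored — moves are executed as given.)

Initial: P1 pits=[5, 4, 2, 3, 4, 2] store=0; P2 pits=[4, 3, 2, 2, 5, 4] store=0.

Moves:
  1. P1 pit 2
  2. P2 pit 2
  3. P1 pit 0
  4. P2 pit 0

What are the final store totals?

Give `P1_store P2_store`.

Answer: 0 0

Derivation:
Move 1: P1 pit2 -> P1=[5,4,0,4,5,2](0) P2=[4,3,2,2,5,4](0)
Move 2: P2 pit2 -> P1=[5,4,0,4,5,2](0) P2=[4,3,0,3,6,4](0)
Move 3: P1 pit0 -> P1=[0,5,1,5,6,3](0) P2=[4,3,0,3,6,4](0)
Move 4: P2 pit0 -> P1=[0,5,1,5,6,3](0) P2=[0,4,1,4,7,4](0)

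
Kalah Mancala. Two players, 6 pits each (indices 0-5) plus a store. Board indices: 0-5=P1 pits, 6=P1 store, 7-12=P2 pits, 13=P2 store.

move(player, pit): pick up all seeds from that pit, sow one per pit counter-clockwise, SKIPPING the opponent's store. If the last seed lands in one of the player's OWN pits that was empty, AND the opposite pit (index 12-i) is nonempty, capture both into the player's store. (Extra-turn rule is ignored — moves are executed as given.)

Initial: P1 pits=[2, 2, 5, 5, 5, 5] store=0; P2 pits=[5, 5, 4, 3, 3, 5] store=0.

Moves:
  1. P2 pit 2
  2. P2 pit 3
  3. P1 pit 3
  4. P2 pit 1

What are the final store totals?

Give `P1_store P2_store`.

Answer: 1 3

Derivation:
Move 1: P2 pit2 -> P1=[2,2,5,5,5,5](0) P2=[5,5,0,4,4,6](1)
Move 2: P2 pit3 -> P1=[3,2,5,5,5,5](0) P2=[5,5,0,0,5,7](2)
Move 3: P1 pit3 -> P1=[3,2,5,0,6,6](1) P2=[6,6,0,0,5,7](2)
Move 4: P2 pit1 -> P1=[4,2,5,0,6,6](1) P2=[6,0,1,1,6,8](3)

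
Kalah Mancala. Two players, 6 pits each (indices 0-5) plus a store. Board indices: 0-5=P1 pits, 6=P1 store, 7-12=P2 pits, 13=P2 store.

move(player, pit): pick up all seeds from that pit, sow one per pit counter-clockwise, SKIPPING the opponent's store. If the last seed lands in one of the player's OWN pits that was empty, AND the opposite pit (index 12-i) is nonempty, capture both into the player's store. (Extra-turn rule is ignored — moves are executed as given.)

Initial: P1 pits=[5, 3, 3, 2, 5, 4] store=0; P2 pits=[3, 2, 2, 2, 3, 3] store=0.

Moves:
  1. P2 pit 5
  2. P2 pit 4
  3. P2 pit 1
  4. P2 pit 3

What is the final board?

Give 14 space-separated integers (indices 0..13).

Move 1: P2 pit5 -> P1=[6,4,3,2,5,4](0) P2=[3,2,2,2,3,0](1)
Move 2: P2 pit4 -> P1=[7,4,3,2,5,4](0) P2=[3,2,2,2,0,1](2)
Move 3: P2 pit1 -> P1=[7,4,3,2,5,4](0) P2=[3,0,3,3,0,1](2)
Move 4: P2 pit3 -> P1=[7,4,3,2,5,4](0) P2=[3,0,3,0,1,2](3)

Answer: 7 4 3 2 5 4 0 3 0 3 0 1 2 3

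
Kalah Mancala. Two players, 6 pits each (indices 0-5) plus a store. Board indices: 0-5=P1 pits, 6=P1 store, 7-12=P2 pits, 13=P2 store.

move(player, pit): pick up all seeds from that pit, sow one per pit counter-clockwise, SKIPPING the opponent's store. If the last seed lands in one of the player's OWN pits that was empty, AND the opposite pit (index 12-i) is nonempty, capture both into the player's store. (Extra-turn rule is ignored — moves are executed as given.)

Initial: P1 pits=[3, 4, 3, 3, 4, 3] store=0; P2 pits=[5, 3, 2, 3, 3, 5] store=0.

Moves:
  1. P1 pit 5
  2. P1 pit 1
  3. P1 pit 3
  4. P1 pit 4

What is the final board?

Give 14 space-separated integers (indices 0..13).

Answer: 3 0 4 0 0 2 10 2 5 3 4 3 5 0

Derivation:
Move 1: P1 pit5 -> P1=[3,4,3,3,4,0](1) P2=[6,4,2,3,3,5](0)
Move 2: P1 pit1 -> P1=[3,0,4,4,5,0](8) P2=[0,4,2,3,3,5](0)
Move 3: P1 pit3 -> P1=[3,0,4,0,6,1](9) P2=[1,4,2,3,3,5](0)
Move 4: P1 pit4 -> P1=[3,0,4,0,0,2](10) P2=[2,5,3,4,3,5](0)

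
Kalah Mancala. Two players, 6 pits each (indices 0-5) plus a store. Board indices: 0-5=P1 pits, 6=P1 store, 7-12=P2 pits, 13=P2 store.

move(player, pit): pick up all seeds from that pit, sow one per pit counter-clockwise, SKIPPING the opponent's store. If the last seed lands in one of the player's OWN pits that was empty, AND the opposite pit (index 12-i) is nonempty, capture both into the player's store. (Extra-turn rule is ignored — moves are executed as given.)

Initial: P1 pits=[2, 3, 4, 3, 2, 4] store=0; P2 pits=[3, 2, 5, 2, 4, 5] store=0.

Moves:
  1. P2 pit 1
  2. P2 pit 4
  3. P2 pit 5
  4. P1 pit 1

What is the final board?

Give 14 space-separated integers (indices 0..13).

Move 1: P2 pit1 -> P1=[2,3,4,3,2,4](0) P2=[3,0,6,3,4,5](0)
Move 2: P2 pit4 -> P1=[3,4,4,3,2,4](0) P2=[3,0,6,3,0,6](1)
Move 3: P2 pit5 -> P1=[4,5,5,4,3,4](0) P2=[3,0,6,3,0,0](2)
Move 4: P1 pit1 -> P1=[4,0,6,5,4,5](1) P2=[3,0,6,3,0,0](2)

Answer: 4 0 6 5 4 5 1 3 0 6 3 0 0 2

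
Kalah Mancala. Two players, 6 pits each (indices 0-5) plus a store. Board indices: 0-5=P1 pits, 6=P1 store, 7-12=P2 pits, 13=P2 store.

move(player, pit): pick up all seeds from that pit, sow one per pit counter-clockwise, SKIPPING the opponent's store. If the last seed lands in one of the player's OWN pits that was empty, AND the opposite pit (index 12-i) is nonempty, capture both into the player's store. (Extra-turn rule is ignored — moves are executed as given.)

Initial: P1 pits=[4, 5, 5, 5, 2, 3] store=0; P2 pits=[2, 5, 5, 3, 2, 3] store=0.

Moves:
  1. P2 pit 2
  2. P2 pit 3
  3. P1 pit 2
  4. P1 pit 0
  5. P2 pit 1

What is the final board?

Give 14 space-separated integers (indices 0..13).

Answer: 0 6 1 7 4 5 2 3 0 1 1 5 6 3

Derivation:
Move 1: P2 pit2 -> P1=[5,5,5,5,2,3](0) P2=[2,5,0,4,3,4](1)
Move 2: P2 pit3 -> P1=[6,5,5,5,2,3](0) P2=[2,5,0,0,4,5](2)
Move 3: P1 pit2 -> P1=[6,5,0,6,3,4](1) P2=[3,5,0,0,4,5](2)
Move 4: P1 pit0 -> P1=[0,6,1,7,4,5](2) P2=[3,5,0,0,4,5](2)
Move 5: P2 pit1 -> P1=[0,6,1,7,4,5](2) P2=[3,0,1,1,5,6](3)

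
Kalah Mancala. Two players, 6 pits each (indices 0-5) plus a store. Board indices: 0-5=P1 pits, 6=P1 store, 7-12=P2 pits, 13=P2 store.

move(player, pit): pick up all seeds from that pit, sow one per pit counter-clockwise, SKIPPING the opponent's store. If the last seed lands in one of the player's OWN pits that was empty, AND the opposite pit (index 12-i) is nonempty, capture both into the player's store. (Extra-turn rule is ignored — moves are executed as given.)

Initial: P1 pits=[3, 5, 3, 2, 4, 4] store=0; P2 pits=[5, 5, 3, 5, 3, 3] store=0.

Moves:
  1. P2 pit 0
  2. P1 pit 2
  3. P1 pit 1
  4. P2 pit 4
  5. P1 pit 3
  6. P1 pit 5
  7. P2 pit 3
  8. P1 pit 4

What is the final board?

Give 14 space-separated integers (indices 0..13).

Move 1: P2 pit0 -> P1=[3,5,3,2,4,4](0) P2=[0,6,4,6,4,4](0)
Move 2: P1 pit2 -> P1=[3,5,0,3,5,5](0) P2=[0,6,4,6,4,4](0)
Move 3: P1 pit1 -> P1=[3,0,1,4,6,6](1) P2=[0,6,4,6,4,4](0)
Move 4: P2 pit4 -> P1=[4,1,1,4,6,6](1) P2=[0,6,4,6,0,5](1)
Move 5: P1 pit3 -> P1=[4,1,1,0,7,7](2) P2=[1,6,4,6,0,5](1)
Move 6: P1 pit5 -> P1=[4,1,1,0,7,0](3) P2=[2,7,5,7,1,6](1)
Move 7: P2 pit3 -> P1=[5,2,2,1,7,0](3) P2=[2,7,5,0,2,7](2)
Move 8: P1 pit4 -> P1=[5,2,2,1,0,1](4) P2=[3,8,6,1,3,7](2)

Answer: 5 2 2 1 0 1 4 3 8 6 1 3 7 2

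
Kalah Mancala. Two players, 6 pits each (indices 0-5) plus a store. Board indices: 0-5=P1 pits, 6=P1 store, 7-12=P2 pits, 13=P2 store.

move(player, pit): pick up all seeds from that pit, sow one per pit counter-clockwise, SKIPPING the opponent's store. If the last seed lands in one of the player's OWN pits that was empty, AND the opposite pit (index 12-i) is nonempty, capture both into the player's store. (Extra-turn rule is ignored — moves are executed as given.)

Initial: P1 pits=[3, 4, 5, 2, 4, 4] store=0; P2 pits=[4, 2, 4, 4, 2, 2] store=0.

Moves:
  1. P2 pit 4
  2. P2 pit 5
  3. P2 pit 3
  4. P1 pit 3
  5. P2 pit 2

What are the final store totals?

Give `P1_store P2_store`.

Answer: 0 4

Derivation:
Move 1: P2 pit4 -> P1=[3,4,5,2,4,4](0) P2=[4,2,4,4,0,3](1)
Move 2: P2 pit5 -> P1=[4,5,5,2,4,4](0) P2=[4,2,4,4,0,0](2)
Move 3: P2 pit3 -> P1=[5,5,5,2,4,4](0) P2=[4,2,4,0,1,1](3)
Move 4: P1 pit3 -> P1=[5,5,5,0,5,5](0) P2=[4,2,4,0,1,1](3)
Move 5: P2 pit2 -> P1=[5,5,5,0,5,5](0) P2=[4,2,0,1,2,2](4)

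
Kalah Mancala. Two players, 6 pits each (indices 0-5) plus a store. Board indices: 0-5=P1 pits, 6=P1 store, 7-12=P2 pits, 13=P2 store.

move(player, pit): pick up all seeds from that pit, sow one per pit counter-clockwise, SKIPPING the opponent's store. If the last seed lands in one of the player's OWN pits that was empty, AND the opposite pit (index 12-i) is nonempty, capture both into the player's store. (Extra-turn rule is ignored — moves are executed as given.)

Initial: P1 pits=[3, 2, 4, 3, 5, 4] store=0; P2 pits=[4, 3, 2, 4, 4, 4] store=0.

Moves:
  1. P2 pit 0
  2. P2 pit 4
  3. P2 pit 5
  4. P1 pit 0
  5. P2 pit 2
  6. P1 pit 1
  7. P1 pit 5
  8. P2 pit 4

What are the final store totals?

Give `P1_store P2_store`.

Answer: 2 3

Derivation:
Move 1: P2 pit0 -> P1=[3,2,4,3,5,4](0) P2=[0,4,3,5,5,4](0)
Move 2: P2 pit4 -> P1=[4,3,5,3,5,4](0) P2=[0,4,3,5,0,5](1)
Move 3: P2 pit5 -> P1=[5,4,6,4,5,4](0) P2=[0,4,3,5,0,0](2)
Move 4: P1 pit0 -> P1=[0,5,7,5,6,5](0) P2=[0,4,3,5,0,0](2)
Move 5: P2 pit2 -> P1=[0,5,7,5,6,5](0) P2=[0,4,0,6,1,1](2)
Move 6: P1 pit1 -> P1=[0,0,8,6,7,6](1) P2=[0,4,0,6,1,1](2)
Move 7: P1 pit5 -> P1=[0,0,8,6,7,0](2) P2=[1,5,1,7,2,1](2)
Move 8: P2 pit4 -> P1=[0,0,8,6,7,0](2) P2=[1,5,1,7,0,2](3)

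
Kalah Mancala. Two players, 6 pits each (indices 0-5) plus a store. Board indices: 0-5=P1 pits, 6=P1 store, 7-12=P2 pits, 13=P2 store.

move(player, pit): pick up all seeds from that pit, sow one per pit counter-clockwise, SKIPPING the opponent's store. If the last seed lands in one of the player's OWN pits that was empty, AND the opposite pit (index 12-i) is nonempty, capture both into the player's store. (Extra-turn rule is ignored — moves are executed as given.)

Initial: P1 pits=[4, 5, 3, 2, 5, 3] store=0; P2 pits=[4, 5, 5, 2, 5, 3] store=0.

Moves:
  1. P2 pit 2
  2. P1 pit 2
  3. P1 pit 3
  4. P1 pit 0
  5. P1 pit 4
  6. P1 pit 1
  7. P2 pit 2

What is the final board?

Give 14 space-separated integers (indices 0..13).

Answer: 0 0 2 2 1 8 3 6 6 0 5 7 5 1

Derivation:
Move 1: P2 pit2 -> P1=[5,5,3,2,5,3](0) P2=[4,5,0,3,6,4](1)
Move 2: P1 pit2 -> P1=[5,5,0,3,6,4](0) P2=[4,5,0,3,6,4](1)
Move 3: P1 pit3 -> P1=[5,5,0,0,7,5](1) P2=[4,5,0,3,6,4](1)
Move 4: P1 pit0 -> P1=[0,6,1,1,8,6](1) P2=[4,5,0,3,6,4](1)
Move 5: P1 pit4 -> P1=[0,6,1,1,0,7](2) P2=[5,6,1,4,7,5](1)
Move 6: P1 pit1 -> P1=[0,0,2,2,1,8](3) P2=[6,6,1,4,7,5](1)
Move 7: P2 pit2 -> P1=[0,0,2,2,1,8](3) P2=[6,6,0,5,7,5](1)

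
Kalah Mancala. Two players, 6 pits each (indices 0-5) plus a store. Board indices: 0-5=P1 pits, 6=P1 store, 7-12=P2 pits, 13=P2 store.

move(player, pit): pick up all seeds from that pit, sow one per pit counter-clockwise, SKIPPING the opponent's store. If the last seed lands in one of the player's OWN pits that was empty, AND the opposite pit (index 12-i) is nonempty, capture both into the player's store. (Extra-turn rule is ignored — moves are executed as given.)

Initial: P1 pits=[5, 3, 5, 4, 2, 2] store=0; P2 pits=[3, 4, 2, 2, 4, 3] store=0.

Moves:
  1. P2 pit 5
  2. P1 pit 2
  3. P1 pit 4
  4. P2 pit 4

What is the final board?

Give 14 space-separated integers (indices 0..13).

Answer: 7 5 0 5 0 4 2 5 4 2 2 0 1 2

Derivation:
Move 1: P2 pit5 -> P1=[6,4,5,4,2,2](0) P2=[3,4,2,2,4,0](1)
Move 2: P1 pit2 -> P1=[6,4,0,5,3,3](1) P2=[4,4,2,2,4,0](1)
Move 3: P1 pit4 -> P1=[6,4,0,5,0,4](2) P2=[5,4,2,2,4,0](1)
Move 4: P2 pit4 -> P1=[7,5,0,5,0,4](2) P2=[5,4,2,2,0,1](2)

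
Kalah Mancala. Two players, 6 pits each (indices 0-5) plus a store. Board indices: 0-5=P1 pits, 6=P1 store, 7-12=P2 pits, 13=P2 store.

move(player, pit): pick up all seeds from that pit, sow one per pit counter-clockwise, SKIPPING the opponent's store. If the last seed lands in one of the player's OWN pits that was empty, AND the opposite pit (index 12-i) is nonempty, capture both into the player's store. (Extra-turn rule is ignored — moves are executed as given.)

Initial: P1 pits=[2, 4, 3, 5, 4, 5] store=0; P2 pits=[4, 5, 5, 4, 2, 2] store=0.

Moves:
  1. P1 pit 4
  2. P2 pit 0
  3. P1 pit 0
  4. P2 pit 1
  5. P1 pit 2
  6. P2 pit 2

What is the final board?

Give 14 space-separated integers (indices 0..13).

Answer: 2 7 1 6 1 7 2 0 0 0 7 5 5 2

Derivation:
Move 1: P1 pit4 -> P1=[2,4,3,5,0,6](1) P2=[5,6,5,4,2,2](0)
Move 2: P2 pit0 -> P1=[2,4,3,5,0,6](1) P2=[0,7,6,5,3,3](0)
Move 3: P1 pit0 -> P1=[0,5,4,5,0,6](1) P2=[0,7,6,5,3,3](0)
Move 4: P2 pit1 -> P1=[1,6,4,5,0,6](1) P2=[0,0,7,6,4,4](1)
Move 5: P1 pit2 -> P1=[1,6,0,6,1,7](2) P2=[0,0,7,6,4,4](1)
Move 6: P2 pit2 -> P1=[2,7,1,6,1,7](2) P2=[0,0,0,7,5,5](2)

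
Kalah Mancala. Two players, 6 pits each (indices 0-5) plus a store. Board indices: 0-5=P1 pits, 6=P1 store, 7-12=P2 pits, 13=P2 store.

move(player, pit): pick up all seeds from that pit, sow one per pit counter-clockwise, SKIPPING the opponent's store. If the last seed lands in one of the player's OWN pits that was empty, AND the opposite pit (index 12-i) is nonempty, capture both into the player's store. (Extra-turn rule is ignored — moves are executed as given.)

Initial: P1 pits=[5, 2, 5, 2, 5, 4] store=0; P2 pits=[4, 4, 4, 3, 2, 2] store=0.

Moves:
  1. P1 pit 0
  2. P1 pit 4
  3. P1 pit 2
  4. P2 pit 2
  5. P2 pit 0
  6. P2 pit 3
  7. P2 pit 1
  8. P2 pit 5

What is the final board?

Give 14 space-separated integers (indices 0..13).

Move 1: P1 pit0 -> P1=[0,3,6,3,6,5](0) P2=[4,4,4,3,2,2](0)
Move 2: P1 pit4 -> P1=[0,3,6,3,0,6](1) P2=[5,5,5,4,2,2](0)
Move 3: P1 pit2 -> P1=[0,3,0,4,1,7](2) P2=[6,6,5,4,2,2](0)
Move 4: P2 pit2 -> P1=[1,3,0,4,1,7](2) P2=[6,6,0,5,3,3](1)
Move 5: P2 pit0 -> P1=[1,3,0,4,1,7](2) P2=[0,7,1,6,4,4](2)
Move 6: P2 pit3 -> P1=[2,4,1,4,1,7](2) P2=[0,7,1,0,5,5](3)
Move 7: P2 pit1 -> P1=[3,5,1,4,1,7](2) P2=[0,0,2,1,6,6](4)
Move 8: P2 pit5 -> P1=[4,6,2,5,2,7](2) P2=[0,0,2,1,6,0](5)

Answer: 4 6 2 5 2 7 2 0 0 2 1 6 0 5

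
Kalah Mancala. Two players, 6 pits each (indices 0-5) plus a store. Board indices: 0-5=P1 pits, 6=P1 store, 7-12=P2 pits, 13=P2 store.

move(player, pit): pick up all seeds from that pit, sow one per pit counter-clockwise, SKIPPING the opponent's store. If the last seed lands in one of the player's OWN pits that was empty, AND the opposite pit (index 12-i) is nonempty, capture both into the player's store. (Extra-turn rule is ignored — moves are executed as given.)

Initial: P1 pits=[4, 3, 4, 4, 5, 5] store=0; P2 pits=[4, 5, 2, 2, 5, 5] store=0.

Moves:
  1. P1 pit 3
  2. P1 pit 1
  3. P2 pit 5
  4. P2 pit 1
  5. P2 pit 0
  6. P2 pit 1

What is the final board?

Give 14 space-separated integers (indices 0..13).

Answer: 5 1 6 2 7 6 1 0 0 5 4 7 2 2

Derivation:
Move 1: P1 pit3 -> P1=[4,3,4,0,6,6](1) P2=[5,5,2,2,5,5](0)
Move 2: P1 pit1 -> P1=[4,0,5,1,7,6](1) P2=[5,5,2,2,5,5](0)
Move 3: P2 pit5 -> P1=[5,1,6,2,7,6](1) P2=[5,5,2,2,5,0](1)
Move 4: P2 pit1 -> P1=[5,1,6,2,7,6](1) P2=[5,0,3,3,6,1](2)
Move 5: P2 pit0 -> P1=[5,1,6,2,7,6](1) P2=[0,1,4,4,7,2](2)
Move 6: P2 pit1 -> P1=[5,1,6,2,7,6](1) P2=[0,0,5,4,7,2](2)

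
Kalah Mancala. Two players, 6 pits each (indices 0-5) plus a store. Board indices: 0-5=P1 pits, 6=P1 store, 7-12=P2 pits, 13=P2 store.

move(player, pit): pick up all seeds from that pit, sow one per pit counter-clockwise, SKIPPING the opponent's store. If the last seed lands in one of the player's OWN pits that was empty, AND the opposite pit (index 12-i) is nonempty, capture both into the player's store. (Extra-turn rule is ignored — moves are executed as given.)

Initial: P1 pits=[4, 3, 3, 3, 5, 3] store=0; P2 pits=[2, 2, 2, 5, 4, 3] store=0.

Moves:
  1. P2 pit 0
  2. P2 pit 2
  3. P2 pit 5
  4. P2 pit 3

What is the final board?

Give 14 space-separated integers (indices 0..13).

Move 1: P2 pit0 -> P1=[4,3,3,3,5,3](0) P2=[0,3,3,5,4,3](0)
Move 2: P2 pit2 -> P1=[4,3,3,3,5,3](0) P2=[0,3,0,6,5,4](0)
Move 3: P2 pit5 -> P1=[5,4,4,3,5,3](0) P2=[0,3,0,6,5,0](1)
Move 4: P2 pit3 -> P1=[6,5,5,3,5,3](0) P2=[0,3,0,0,6,1](2)

Answer: 6 5 5 3 5 3 0 0 3 0 0 6 1 2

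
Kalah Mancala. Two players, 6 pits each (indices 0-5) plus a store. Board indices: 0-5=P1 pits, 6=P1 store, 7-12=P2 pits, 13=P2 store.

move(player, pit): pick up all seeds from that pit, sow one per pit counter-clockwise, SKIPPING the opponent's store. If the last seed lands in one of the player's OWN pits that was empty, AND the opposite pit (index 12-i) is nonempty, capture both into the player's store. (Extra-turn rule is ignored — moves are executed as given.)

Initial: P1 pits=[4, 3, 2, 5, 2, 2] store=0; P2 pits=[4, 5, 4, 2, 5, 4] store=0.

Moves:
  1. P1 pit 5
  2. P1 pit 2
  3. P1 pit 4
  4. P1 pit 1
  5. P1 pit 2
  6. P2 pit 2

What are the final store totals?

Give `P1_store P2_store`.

Move 1: P1 pit5 -> P1=[4,3,2,5,2,0](1) P2=[5,5,4,2,5,4](0)
Move 2: P1 pit2 -> P1=[4,3,0,6,3,0](1) P2=[5,5,4,2,5,4](0)
Move 3: P1 pit4 -> P1=[4,3,0,6,0,1](2) P2=[6,5,4,2,5,4](0)
Move 4: P1 pit1 -> P1=[4,0,1,7,0,1](8) P2=[6,0,4,2,5,4](0)
Move 5: P1 pit2 -> P1=[4,0,0,8,0,1](8) P2=[6,0,4,2,5,4](0)
Move 6: P2 pit2 -> P1=[4,0,0,8,0,1](8) P2=[6,0,0,3,6,5](1)

Answer: 8 1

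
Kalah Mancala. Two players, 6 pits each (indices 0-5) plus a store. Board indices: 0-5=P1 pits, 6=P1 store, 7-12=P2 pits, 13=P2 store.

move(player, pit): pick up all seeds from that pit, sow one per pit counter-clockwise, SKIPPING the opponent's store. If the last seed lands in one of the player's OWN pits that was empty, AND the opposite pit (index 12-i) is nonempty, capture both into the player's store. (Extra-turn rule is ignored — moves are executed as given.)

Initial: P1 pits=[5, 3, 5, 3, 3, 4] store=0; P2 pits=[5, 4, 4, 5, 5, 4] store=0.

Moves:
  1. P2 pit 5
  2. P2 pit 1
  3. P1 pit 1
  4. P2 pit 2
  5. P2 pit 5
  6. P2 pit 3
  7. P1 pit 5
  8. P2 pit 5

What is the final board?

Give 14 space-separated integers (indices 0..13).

Answer: 2 1 8 5 4 0 1 6 1 1 1 8 0 12

Derivation:
Move 1: P2 pit5 -> P1=[6,4,6,3,3,4](0) P2=[5,4,4,5,5,0](1)
Move 2: P2 pit1 -> P1=[0,4,6,3,3,4](0) P2=[5,0,5,6,6,0](8)
Move 3: P1 pit1 -> P1=[0,0,7,4,4,5](0) P2=[5,0,5,6,6,0](8)
Move 4: P2 pit2 -> P1=[1,0,7,4,4,5](0) P2=[5,0,0,7,7,1](9)
Move 5: P2 pit5 -> P1=[1,0,7,4,4,5](0) P2=[5,0,0,7,7,0](10)
Move 6: P2 pit3 -> P1=[2,1,8,5,4,5](0) P2=[5,0,0,0,8,1](11)
Move 7: P1 pit5 -> P1=[2,1,8,5,4,0](1) P2=[6,1,1,1,8,1](11)
Move 8: P2 pit5 -> P1=[2,1,8,5,4,0](1) P2=[6,1,1,1,8,0](12)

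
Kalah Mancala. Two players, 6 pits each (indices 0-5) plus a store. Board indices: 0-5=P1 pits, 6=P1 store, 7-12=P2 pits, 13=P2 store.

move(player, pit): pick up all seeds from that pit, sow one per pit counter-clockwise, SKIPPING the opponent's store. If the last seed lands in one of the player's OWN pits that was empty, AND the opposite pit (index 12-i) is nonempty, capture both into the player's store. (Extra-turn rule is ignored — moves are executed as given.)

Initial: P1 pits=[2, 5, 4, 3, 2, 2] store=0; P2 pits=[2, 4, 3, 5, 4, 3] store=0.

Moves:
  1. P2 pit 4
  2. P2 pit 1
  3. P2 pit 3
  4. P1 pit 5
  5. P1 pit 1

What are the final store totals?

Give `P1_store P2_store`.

Answer: 2 2

Derivation:
Move 1: P2 pit4 -> P1=[3,6,4,3,2,2](0) P2=[2,4,3,5,0,4](1)
Move 2: P2 pit1 -> P1=[3,6,4,3,2,2](0) P2=[2,0,4,6,1,5](1)
Move 3: P2 pit3 -> P1=[4,7,5,3,2,2](0) P2=[2,0,4,0,2,6](2)
Move 4: P1 pit5 -> P1=[4,7,5,3,2,0](1) P2=[3,0,4,0,2,6](2)
Move 5: P1 pit1 -> P1=[4,0,6,4,3,1](2) P2=[4,1,4,0,2,6](2)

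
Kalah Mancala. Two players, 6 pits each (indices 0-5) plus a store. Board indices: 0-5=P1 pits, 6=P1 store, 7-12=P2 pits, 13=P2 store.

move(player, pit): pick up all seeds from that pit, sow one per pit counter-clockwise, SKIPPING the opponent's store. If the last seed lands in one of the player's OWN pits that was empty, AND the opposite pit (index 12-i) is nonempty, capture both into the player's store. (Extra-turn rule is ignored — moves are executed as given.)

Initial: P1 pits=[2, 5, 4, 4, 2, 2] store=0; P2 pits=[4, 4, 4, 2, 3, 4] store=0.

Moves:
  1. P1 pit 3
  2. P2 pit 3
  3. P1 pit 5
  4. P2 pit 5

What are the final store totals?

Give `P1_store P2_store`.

Move 1: P1 pit3 -> P1=[2,5,4,0,3,3](1) P2=[5,4,4,2,3,4](0)
Move 2: P2 pit3 -> P1=[2,5,4,0,3,3](1) P2=[5,4,4,0,4,5](0)
Move 3: P1 pit5 -> P1=[2,5,4,0,3,0](2) P2=[6,5,4,0,4,5](0)
Move 4: P2 pit5 -> P1=[3,6,5,1,3,0](2) P2=[6,5,4,0,4,0](1)

Answer: 2 1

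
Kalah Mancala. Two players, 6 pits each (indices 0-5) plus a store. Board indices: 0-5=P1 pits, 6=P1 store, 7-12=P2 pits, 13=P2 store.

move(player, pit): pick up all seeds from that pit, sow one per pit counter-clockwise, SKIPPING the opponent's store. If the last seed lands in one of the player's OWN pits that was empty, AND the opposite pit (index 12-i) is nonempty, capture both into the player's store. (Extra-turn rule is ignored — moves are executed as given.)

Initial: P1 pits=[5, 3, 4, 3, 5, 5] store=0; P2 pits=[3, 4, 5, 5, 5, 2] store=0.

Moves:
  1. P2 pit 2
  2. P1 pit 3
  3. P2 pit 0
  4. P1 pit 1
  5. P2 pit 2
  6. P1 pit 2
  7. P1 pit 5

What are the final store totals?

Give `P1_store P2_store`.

Move 1: P2 pit2 -> P1=[6,3,4,3,5,5](0) P2=[3,4,0,6,6,3](1)
Move 2: P1 pit3 -> P1=[6,3,4,0,6,6](1) P2=[3,4,0,6,6,3](1)
Move 3: P2 pit0 -> P1=[6,3,4,0,6,6](1) P2=[0,5,1,7,6,3](1)
Move 4: P1 pit1 -> P1=[6,0,5,1,7,6](1) P2=[0,5,1,7,6,3](1)
Move 5: P2 pit2 -> P1=[6,0,5,1,7,6](1) P2=[0,5,0,8,6,3](1)
Move 6: P1 pit2 -> P1=[6,0,0,2,8,7](2) P2=[1,5,0,8,6,3](1)
Move 7: P1 pit5 -> P1=[6,0,0,2,8,0](3) P2=[2,6,1,9,7,4](1)

Answer: 3 1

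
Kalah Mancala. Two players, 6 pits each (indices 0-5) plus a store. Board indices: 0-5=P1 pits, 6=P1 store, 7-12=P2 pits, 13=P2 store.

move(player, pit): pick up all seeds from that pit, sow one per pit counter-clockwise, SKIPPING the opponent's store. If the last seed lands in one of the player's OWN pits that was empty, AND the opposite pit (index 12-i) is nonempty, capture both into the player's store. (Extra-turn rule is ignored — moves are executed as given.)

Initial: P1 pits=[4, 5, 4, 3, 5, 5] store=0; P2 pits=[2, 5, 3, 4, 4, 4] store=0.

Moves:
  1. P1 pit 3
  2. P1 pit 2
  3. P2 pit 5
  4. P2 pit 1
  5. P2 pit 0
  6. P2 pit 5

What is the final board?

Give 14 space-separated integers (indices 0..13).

Move 1: P1 pit3 -> P1=[4,5,4,0,6,6](1) P2=[2,5,3,4,4,4](0)
Move 2: P1 pit2 -> P1=[4,5,0,1,7,7](2) P2=[2,5,3,4,4,4](0)
Move 3: P2 pit5 -> P1=[5,6,1,1,7,7](2) P2=[2,5,3,4,4,0](1)
Move 4: P2 pit1 -> P1=[5,6,1,1,7,7](2) P2=[2,0,4,5,5,1](2)
Move 5: P2 pit0 -> P1=[5,6,1,1,7,7](2) P2=[0,1,5,5,5,1](2)
Move 6: P2 pit5 -> P1=[5,6,1,1,7,7](2) P2=[0,1,5,5,5,0](3)

Answer: 5 6 1 1 7 7 2 0 1 5 5 5 0 3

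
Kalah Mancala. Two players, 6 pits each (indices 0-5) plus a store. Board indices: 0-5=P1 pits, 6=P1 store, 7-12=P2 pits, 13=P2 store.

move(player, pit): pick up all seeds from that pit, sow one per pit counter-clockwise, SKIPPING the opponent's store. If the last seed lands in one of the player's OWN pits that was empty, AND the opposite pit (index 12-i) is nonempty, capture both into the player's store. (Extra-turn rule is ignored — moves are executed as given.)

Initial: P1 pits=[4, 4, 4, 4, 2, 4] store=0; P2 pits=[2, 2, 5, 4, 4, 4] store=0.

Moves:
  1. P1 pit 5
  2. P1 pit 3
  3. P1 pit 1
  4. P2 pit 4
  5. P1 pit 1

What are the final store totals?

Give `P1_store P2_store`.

Move 1: P1 pit5 -> P1=[4,4,4,4,2,0](1) P2=[3,3,6,4,4,4](0)
Move 2: P1 pit3 -> P1=[4,4,4,0,3,1](2) P2=[4,3,6,4,4,4](0)
Move 3: P1 pit1 -> P1=[4,0,5,1,4,2](2) P2=[4,3,6,4,4,4](0)
Move 4: P2 pit4 -> P1=[5,1,5,1,4,2](2) P2=[4,3,6,4,0,5](1)
Move 5: P1 pit1 -> P1=[5,0,6,1,4,2](2) P2=[4,3,6,4,0,5](1)

Answer: 2 1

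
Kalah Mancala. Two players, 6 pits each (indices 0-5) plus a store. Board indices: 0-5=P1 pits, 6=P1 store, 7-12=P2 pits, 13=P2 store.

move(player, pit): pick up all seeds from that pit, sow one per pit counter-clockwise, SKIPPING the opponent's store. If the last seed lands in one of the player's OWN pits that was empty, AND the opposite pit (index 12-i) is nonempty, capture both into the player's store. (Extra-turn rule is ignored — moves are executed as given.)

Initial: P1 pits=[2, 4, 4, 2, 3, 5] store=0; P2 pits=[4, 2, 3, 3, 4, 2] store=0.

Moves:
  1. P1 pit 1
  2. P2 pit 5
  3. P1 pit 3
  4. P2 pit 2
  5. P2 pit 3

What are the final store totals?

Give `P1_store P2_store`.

Answer: 1 6

Derivation:
Move 1: P1 pit1 -> P1=[2,0,5,3,4,6](0) P2=[4,2,3,3,4,2](0)
Move 2: P2 pit5 -> P1=[3,0,5,3,4,6](0) P2=[4,2,3,3,4,0](1)
Move 3: P1 pit3 -> P1=[3,0,5,0,5,7](1) P2=[4,2,3,3,4,0](1)
Move 4: P2 pit2 -> P1=[0,0,5,0,5,7](1) P2=[4,2,0,4,5,0](5)
Move 5: P2 pit3 -> P1=[1,0,5,0,5,7](1) P2=[4,2,0,0,6,1](6)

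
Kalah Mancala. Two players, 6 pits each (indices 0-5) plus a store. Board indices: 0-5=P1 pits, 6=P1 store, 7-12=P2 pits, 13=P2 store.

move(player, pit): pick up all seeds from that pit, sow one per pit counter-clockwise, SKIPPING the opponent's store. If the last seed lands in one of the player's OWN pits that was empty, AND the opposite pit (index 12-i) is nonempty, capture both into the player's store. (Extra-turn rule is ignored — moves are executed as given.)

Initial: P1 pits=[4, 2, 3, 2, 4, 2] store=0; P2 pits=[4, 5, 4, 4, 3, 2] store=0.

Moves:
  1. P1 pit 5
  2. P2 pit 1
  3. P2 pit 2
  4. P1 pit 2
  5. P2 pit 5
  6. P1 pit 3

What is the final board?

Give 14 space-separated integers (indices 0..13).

Move 1: P1 pit5 -> P1=[4,2,3,2,4,0](1) P2=[5,5,4,4,3,2](0)
Move 2: P2 pit1 -> P1=[4,2,3,2,4,0](1) P2=[5,0,5,5,4,3](1)
Move 3: P2 pit2 -> P1=[5,2,3,2,4,0](1) P2=[5,0,0,6,5,4](2)
Move 4: P1 pit2 -> P1=[5,2,0,3,5,0](7) P2=[0,0,0,6,5,4](2)
Move 5: P2 pit5 -> P1=[6,3,1,3,5,0](7) P2=[0,0,0,6,5,0](3)
Move 6: P1 pit3 -> P1=[6,3,1,0,6,1](8) P2=[0,0,0,6,5,0](3)

Answer: 6 3 1 0 6 1 8 0 0 0 6 5 0 3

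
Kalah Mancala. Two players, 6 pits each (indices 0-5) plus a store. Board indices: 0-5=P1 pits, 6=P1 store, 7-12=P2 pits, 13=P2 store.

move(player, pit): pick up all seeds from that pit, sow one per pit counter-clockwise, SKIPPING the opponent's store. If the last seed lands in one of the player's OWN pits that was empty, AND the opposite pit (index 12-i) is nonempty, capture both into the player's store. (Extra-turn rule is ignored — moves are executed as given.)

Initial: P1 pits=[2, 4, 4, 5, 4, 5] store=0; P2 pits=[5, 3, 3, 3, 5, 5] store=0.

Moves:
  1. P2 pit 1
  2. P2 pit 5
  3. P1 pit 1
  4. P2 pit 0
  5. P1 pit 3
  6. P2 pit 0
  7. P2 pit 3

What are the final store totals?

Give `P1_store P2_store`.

Move 1: P2 pit1 -> P1=[2,4,4,5,4,5](0) P2=[5,0,4,4,6,5](0)
Move 2: P2 pit5 -> P1=[3,5,5,6,4,5](0) P2=[5,0,4,4,6,0](1)
Move 3: P1 pit1 -> P1=[3,0,6,7,5,6](1) P2=[5,0,4,4,6,0](1)
Move 4: P2 pit0 -> P1=[0,0,6,7,5,6](1) P2=[0,1,5,5,7,0](5)
Move 5: P1 pit3 -> P1=[0,0,6,0,6,7](2) P2=[1,2,6,6,7,0](5)
Move 6: P2 pit0 -> P1=[0,0,6,0,6,7](2) P2=[0,3,6,6,7,0](5)
Move 7: P2 pit3 -> P1=[1,1,7,0,6,7](2) P2=[0,3,6,0,8,1](6)

Answer: 2 6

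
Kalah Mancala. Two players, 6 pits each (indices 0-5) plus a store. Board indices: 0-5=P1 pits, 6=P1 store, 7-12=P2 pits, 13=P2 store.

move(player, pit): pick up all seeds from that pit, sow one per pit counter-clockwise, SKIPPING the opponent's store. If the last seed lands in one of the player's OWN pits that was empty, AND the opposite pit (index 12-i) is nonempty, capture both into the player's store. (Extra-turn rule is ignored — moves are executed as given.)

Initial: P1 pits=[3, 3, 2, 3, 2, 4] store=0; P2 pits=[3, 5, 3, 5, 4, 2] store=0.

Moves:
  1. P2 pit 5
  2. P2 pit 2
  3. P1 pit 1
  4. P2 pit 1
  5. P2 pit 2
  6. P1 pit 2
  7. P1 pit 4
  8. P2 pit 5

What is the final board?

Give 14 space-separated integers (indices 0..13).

Answer: 0 0 0 5 0 6 1 4 1 0 8 6 0 8

Derivation:
Move 1: P2 pit5 -> P1=[4,3,2,3,2,4](0) P2=[3,5,3,5,4,0](1)
Move 2: P2 pit2 -> P1=[0,3,2,3,2,4](0) P2=[3,5,0,6,5,0](6)
Move 3: P1 pit1 -> P1=[0,0,3,4,3,4](0) P2=[3,5,0,6,5,0](6)
Move 4: P2 pit1 -> P1=[0,0,3,4,3,4](0) P2=[3,0,1,7,6,1](7)
Move 5: P2 pit2 -> P1=[0,0,3,4,3,4](0) P2=[3,0,0,8,6,1](7)
Move 6: P1 pit2 -> P1=[0,0,0,5,4,5](0) P2=[3,0,0,8,6,1](7)
Move 7: P1 pit4 -> P1=[0,0,0,5,0,6](1) P2=[4,1,0,8,6,1](7)
Move 8: P2 pit5 -> P1=[0,0,0,5,0,6](1) P2=[4,1,0,8,6,0](8)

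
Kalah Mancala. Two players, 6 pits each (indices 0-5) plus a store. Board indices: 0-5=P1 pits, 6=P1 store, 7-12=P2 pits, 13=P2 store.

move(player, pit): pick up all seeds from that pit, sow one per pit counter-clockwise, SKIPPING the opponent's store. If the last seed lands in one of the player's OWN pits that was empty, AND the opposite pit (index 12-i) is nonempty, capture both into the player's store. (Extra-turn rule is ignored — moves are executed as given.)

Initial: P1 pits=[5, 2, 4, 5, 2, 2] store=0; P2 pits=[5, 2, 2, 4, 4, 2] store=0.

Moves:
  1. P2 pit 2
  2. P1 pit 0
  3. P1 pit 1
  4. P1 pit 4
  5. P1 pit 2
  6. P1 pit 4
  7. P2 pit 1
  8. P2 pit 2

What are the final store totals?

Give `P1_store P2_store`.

Answer: 2 0

Derivation:
Move 1: P2 pit2 -> P1=[5,2,4,5,2,2](0) P2=[5,2,0,5,5,2](0)
Move 2: P1 pit0 -> P1=[0,3,5,6,3,3](0) P2=[5,2,0,5,5,2](0)
Move 3: P1 pit1 -> P1=[0,0,6,7,4,3](0) P2=[5,2,0,5,5,2](0)
Move 4: P1 pit4 -> P1=[0,0,6,7,0,4](1) P2=[6,3,0,5,5,2](0)
Move 5: P1 pit2 -> P1=[0,0,0,8,1,5](2) P2=[7,4,0,5,5,2](0)
Move 6: P1 pit4 -> P1=[0,0,0,8,0,6](2) P2=[7,4,0,5,5,2](0)
Move 7: P2 pit1 -> P1=[0,0,0,8,0,6](2) P2=[7,0,1,6,6,3](0)
Move 8: P2 pit2 -> P1=[0,0,0,8,0,6](2) P2=[7,0,0,7,6,3](0)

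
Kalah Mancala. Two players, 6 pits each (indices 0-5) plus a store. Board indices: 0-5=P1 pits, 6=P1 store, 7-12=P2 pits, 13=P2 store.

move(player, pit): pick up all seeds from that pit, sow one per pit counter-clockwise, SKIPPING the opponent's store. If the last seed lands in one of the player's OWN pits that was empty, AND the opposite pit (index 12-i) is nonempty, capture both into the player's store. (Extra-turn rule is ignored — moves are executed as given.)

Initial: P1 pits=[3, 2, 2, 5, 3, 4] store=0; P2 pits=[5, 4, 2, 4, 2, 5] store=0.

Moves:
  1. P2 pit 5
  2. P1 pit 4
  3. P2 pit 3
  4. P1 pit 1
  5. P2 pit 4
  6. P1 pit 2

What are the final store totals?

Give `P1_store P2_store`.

Move 1: P2 pit5 -> P1=[4,3,3,6,3,4](0) P2=[5,4,2,4,2,0](1)
Move 2: P1 pit4 -> P1=[4,3,3,6,0,5](1) P2=[6,4,2,4,2,0](1)
Move 3: P2 pit3 -> P1=[5,3,3,6,0,5](1) P2=[6,4,2,0,3,1](2)
Move 4: P1 pit1 -> P1=[5,0,4,7,0,5](6) P2=[6,0,2,0,3,1](2)
Move 5: P2 pit4 -> P1=[6,0,4,7,0,5](6) P2=[6,0,2,0,0,2](3)
Move 6: P1 pit2 -> P1=[6,0,0,8,1,6](7) P2=[6,0,2,0,0,2](3)

Answer: 7 3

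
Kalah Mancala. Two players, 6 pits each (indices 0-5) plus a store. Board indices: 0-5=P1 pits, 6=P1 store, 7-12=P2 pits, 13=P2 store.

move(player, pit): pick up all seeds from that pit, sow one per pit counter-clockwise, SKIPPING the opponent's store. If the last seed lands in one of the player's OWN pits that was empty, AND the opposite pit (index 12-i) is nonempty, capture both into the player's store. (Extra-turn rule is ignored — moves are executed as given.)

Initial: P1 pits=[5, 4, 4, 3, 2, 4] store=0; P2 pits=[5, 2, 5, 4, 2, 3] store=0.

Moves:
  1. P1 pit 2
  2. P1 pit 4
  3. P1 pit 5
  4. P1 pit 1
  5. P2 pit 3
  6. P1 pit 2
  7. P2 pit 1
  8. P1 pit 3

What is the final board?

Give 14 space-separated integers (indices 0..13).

Move 1: P1 pit2 -> P1=[5,4,0,4,3,5](1) P2=[5,2,5,4,2,3](0)
Move 2: P1 pit4 -> P1=[5,4,0,4,0,6](2) P2=[6,2,5,4,2,3](0)
Move 3: P1 pit5 -> P1=[5,4,0,4,0,0](3) P2=[7,3,6,5,3,3](0)
Move 4: P1 pit1 -> P1=[5,0,1,5,1,0](11) P2=[0,3,6,5,3,3](0)
Move 5: P2 pit3 -> P1=[6,1,1,5,1,0](11) P2=[0,3,6,0,4,4](1)
Move 6: P1 pit2 -> P1=[6,1,0,6,1,0](11) P2=[0,3,6,0,4,4](1)
Move 7: P2 pit1 -> P1=[6,1,0,6,1,0](11) P2=[0,0,7,1,5,4](1)
Move 8: P1 pit3 -> P1=[6,1,0,0,2,1](12) P2=[1,1,8,1,5,4](1)

Answer: 6 1 0 0 2 1 12 1 1 8 1 5 4 1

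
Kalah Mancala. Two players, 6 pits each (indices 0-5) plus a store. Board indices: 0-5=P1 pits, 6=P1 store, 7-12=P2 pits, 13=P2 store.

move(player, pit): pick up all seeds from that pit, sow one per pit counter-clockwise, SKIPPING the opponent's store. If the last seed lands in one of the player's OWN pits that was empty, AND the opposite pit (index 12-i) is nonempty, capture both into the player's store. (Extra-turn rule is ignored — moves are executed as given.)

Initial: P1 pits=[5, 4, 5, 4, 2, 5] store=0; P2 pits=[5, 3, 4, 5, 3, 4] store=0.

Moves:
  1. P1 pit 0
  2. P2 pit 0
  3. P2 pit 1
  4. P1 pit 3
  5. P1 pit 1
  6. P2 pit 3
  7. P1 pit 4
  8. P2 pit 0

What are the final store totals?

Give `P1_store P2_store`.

Answer: 3 1

Derivation:
Move 1: P1 pit0 -> P1=[0,5,6,5,3,6](0) P2=[5,3,4,5,3,4](0)
Move 2: P2 pit0 -> P1=[0,5,6,5,3,6](0) P2=[0,4,5,6,4,5](0)
Move 3: P2 pit1 -> P1=[0,5,6,5,3,6](0) P2=[0,0,6,7,5,6](0)
Move 4: P1 pit3 -> P1=[0,5,6,0,4,7](1) P2=[1,1,6,7,5,6](0)
Move 5: P1 pit1 -> P1=[0,0,7,1,5,8](2) P2=[1,1,6,7,5,6](0)
Move 6: P2 pit3 -> P1=[1,1,8,2,5,8](2) P2=[1,1,6,0,6,7](1)
Move 7: P1 pit4 -> P1=[1,1,8,2,0,9](3) P2=[2,2,7,0,6,7](1)
Move 8: P2 pit0 -> P1=[1,1,8,2,0,9](3) P2=[0,3,8,0,6,7](1)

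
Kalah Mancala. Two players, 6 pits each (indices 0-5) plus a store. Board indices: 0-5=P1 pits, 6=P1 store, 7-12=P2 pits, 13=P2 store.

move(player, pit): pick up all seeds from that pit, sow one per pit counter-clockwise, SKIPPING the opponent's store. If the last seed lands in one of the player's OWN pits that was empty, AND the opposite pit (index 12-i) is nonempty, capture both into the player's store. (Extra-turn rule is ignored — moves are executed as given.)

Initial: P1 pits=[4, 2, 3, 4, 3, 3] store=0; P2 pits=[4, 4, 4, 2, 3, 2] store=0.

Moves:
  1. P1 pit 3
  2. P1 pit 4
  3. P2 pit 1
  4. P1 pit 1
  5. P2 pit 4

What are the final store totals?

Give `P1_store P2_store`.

Answer: 8 2

Derivation:
Move 1: P1 pit3 -> P1=[4,2,3,0,4,4](1) P2=[5,4,4,2,3,2](0)
Move 2: P1 pit4 -> P1=[4,2,3,0,0,5](2) P2=[6,5,4,2,3,2](0)
Move 3: P2 pit1 -> P1=[4,2,3,0,0,5](2) P2=[6,0,5,3,4,3](1)
Move 4: P1 pit1 -> P1=[4,0,4,0,0,5](8) P2=[6,0,0,3,4,3](1)
Move 5: P2 pit4 -> P1=[5,1,4,0,0,5](8) P2=[6,0,0,3,0,4](2)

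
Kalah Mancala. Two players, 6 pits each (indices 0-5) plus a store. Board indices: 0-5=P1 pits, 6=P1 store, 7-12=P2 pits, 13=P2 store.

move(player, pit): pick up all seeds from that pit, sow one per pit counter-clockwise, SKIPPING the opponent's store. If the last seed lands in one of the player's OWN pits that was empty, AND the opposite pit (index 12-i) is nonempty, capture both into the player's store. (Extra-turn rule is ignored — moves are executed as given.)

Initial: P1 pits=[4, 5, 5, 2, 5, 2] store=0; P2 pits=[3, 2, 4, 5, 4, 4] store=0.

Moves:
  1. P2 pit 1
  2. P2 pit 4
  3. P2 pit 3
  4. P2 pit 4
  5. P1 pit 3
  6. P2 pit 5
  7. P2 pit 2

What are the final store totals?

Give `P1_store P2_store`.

Answer: 0 4

Derivation:
Move 1: P2 pit1 -> P1=[4,5,5,2,5,2](0) P2=[3,0,5,6,4,4](0)
Move 2: P2 pit4 -> P1=[5,6,5,2,5,2](0) P2=[3,0,5,6,0,5](1)
Move 3: P2 pit3 -> P1=[6,7,6,2,5,2](0) P2=[3,0,5,0,1,6](2)
Move 4: P2 pit4 -> P1=[6,7,6,2,5,2](0) P2=[3,0,5,0,0,7](2)
Move 5: P1 pit3 -> P1=[6,7,6,0,6,3](0) P2=[3,0,5,0,0,7](2)
Move 6: P2 pit5 -> P1=[7,8,7,1,7,4](0) P2=[3,0,5,0,0,0](3)
Move 7: P2 pit2 -> P1=[8,8,7,1,7,4](0) P2=[3,0,0,1,1,1](4)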